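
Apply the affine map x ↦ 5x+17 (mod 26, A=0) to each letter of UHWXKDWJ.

NAXCPGXK

U(20): 5·20+17=117≡13 → N
H(7): 5·7+17=52≡0 → A
W(22): 5·22+17=127≡23 → X
X(23): 5·23+17=132≡2 → C
K(10): 5·10+17=67≡15 → P
D(3): 5·3+17=32≡6 → G
W(22): 5·22+17=127≡23 → X
J(9): 5·9+17=62≡10 → K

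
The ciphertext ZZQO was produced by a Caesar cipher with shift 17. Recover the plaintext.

Z(25): 25−17=8 → I
Z(25): 25−17=8 → I
Q(16): 16−17=-1≡25 → Z
O(14): 14−17=-3≡23 → X

IIZX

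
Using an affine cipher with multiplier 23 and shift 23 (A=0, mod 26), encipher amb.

xnu

a(0): 23·0+23=23 → x
m(12): 23·12+23=299≡13 → n
b(1): 23·1+23=46≡20 → u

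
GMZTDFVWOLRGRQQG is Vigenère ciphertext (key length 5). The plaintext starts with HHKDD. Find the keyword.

ZFPQA

Subtract each crib letter from the matching ciphertext letter (mod 26):
G(6)−H(7)=-1≡25 → Z
M(12)−H(7)=5 → F
Z(25)−K(10)=15 → P
T(19)−D(3)=16 → Q
D(3)−D(3)=0 → A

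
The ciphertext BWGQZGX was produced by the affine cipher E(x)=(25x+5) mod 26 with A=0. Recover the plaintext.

EJZPGZI

The inverse of 25 mod 26 is 25, since 25·25=625≡1. Apply D(y)=25·(y−5) mod 26:
B(1): 25·(1−5)=-100≡4 → E
W(22): 25·(22−5)=425≡9 → J
G(6): 25·(6−5)=25 → Z
Q(16): 25·(16−5)=275≡15 → P
Z(25): 25·(25−5)=500≡6 → G
G(6): 25·(6−5)=25 → Z
X(23): 25·(23−5)=450≡8 → I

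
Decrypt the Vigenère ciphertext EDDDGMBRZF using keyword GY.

Repeat the key across the ciphertext: GYGYGYGYGY
E(4)−G(6): -2≡24 → Y
D(3)−Y(24): -21≡5 → F
D(3)−G(6): -3≡23 → X
D(3)−Y(24): -21≡5 → F
G(6)−G(6): 0 → A
M(12)−Y(24): -12≡14 → O
B(1)−G(6): -5≡21 → V
R(17)−Y(24): -7≡19 → T
Z(25)−G(6): 19 → T
F(5)−Y(24): -19≡7 → H

YFXFAOVTTH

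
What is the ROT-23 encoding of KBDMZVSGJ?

K(10): 10+23=33≡7 → H
B(1): 1+23=24 → Y
D(3): 3+23=26≡0 → A
M(12): 12+23=35≡9 → J
Z(25): 25+23=48≡22 → W
V(21): 21+23=44≡18 → S
S(18): 18+23=41≡15 → P
G(6): 6+23=29≡3 → D
J(9): 9+23=32≡6 → G

HYAJWSPDG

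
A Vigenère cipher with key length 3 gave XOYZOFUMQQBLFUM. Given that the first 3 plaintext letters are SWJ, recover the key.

FSP

Subtract each crib letter from the matching ciphertext letter (mod 26):
X(23)−S(18)=5 → F
O(14)−W(22)=-8≡18 → S
Y(24)−J(9)=15 → P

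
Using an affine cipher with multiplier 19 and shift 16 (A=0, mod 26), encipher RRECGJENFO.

BBOCAFODHW

R(17): 19·17+16=339≡1 → B
R(17): 19·17+16=339≡1 → B
E(4): 19·4+16=92≡14 → O
C(2): 19·2+16=54≡2 → C
G(6): 19·6+16=130≡0 → A
J(9): 19·9+16=187≡5 → F
E(4): 19·4+16=92≡14 → O
N(13): 19·13+16=263≡3 → D
F(5): 19·5+16=111≡7 → H
O(14): 19·14+16=282≡22 → W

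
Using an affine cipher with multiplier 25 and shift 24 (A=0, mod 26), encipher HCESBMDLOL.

RWUGXMVNKN

H(7): 25·7+24=199≡17 → R
C(2): 25·2+24=74≡22 → W
E(4): 25·4+24=124≡20 → U
S(18): 25·18+24=474≡6 → G
B(1): 25·1+24=49≡23 → X
M(12): 25·12+24=324≡12 → M
D(3): 25·3+24=99≡21 → V
L(11): 25·11+24=299≡13 → N
O(14): 25·14+24=374≡10 → K
L(11): 25·11+24=299≡13 → N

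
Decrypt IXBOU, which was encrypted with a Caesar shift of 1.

I(8): 8−1=7 → H
X(23): 23−1=22 → W
B(1): 1−1=0 → A
O(14): 14−1=13 → N
U(20): 20−1=19 → T

HWANT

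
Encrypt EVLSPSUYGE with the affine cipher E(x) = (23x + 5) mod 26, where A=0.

TUYDMDXLNT

E(4): 23·4+5=97≡19 → T
V(21): 23·21+5=488≡20 → U
L(11): 23·11+5=258≡24 → Y
S(18): 23·18+5=419≡3 → D
P(15): 23·15+5=350≡12 → M
S(18): 23·18+5=419≡3 → D
U(20): 23·20+5=465≡23 → X
Y(24): 23·24+5=557≡11 → L
G(6): 23·6+5=143≡13 → N
E(4): 23·4+5=97≡19 → T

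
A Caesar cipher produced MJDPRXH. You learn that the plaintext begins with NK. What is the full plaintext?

From the crib: M(12)−N(13)=-1≡25, so the shift is 25.
Subtract 25 from each ciphertext letter:
M(12): 12−25=-13≡13 → N
J(9): 9−25=-16≡10 → K
D(3): 3−25=-22≡4 → E
P(15): 15−25=-10≡16 → Q
R(17): 17−25=-8≡18 → S
X(23): 23−25=-2≡24 → Y
H(7): 7−25=-18≡8 → I

NKEQSYI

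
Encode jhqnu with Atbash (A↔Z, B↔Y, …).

j(9) → q(16)
h(7) → s(18)
q(16) → j(9)
n(13) → m(12)
u(20) → f(5)

qsjmf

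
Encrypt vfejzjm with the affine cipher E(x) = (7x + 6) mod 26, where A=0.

xpirzrm

v(21): 7·21+6=153≡23 → x
f(5): 7·5+6=41≡15 → p
e(4): 7·4+6=34≡8 → i
j(9): 7·9+6=69≡17 → r
z(25): 7·25+6=181≡25 → z
j(9): 7·9+6=69≡17 → r
m(12): 7·12+6=90≡12 → m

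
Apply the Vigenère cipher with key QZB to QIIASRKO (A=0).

Repeat the key across the message: QZBQZBQZ
Q(16)+Q(16): 32≡6 → G
I(8)+Z(25): 33≡7 → H
I(8)+B(1): 9 → J
A(0)+Q(16): 16 → Q
S(18)+Z(25): 43≡17 → R
R(17)+B(1): 18 → S
K(10)+Q(16): 26≡0 → A
O(14)+Z(25): 39≡13 → N

GHJQRSAN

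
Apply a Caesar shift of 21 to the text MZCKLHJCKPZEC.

M(12): 12+21=33≡7 → H
Z(25): 25+21=46≡20 → U
C(2): 2+21=23 → X
K(10): 10+21=31≡5 → F
L(11): 11+21=32≡6 → G
H(7): 7+21=28≡2 → C
J(9): 9+21=30≡4 → E
C(2): 2+21=23 → X
K(10): 10+21=31≡5 → F
P(15): 15+21=36≡10 → K
Z(25): 25+21=46≡20 → U
E(4): 4+21=25 → Z
C(2): 2+21=23 → X

HUXFGCEXFKUZX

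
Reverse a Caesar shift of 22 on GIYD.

G(6): 6−22=-16≡10 → K
I(8): 8−22=-14≡12 → M
Y(24): 24−22=2 → C
D(3): 3−22=-19≡7 → H

KMCH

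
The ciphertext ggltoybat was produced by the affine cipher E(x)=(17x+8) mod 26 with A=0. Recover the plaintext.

ggrtievyt

The inverse of 17 mod 26 is 23, since 17·23=391≡1. Apply D(y)=23·(y−8) mod 26:
g(6): 23·(6−8)=-46≡6 → g
g(6): 23·(6−8)=-46≡6 → g
l(11): 23·(11−8)=69≡17 → r
t(19): 23·(19−8)=253≡19 → t
o(14): 23·(14−8)=138≡8 → i
y(24): 23·(24−8)=368≡4 → e
b(1): 23·(1−8)=-161≡21 → v
a(0): 23·(0−8)=-184≡24 → y
t(19): 23·(19−8)=253≡19 → t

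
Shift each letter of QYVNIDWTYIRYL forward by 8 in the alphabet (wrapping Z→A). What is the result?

Q(16): 16+8=24 → Y
Y(24): 24+8=32≡6 → G
V(21): 21+8=29≡3 → D
N(13): 13+8=21 → V
I(8): 8+8=16 → Q
D(3): 3+8=11 → L
W(22): 22+8=30≡4 → E
T(19): 19+8=27≡1 → B
Y(24): 24+8=32≡6 → G
I(8): 8+8=16 → Q
R(17): 17+8=25 → Z
Y(24): 24+8=32≡6 → G
L(11): 11+8=19 → T

YGDVQLEBGQZGT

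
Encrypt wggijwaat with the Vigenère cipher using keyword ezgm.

afmunvgmx

Repeat the key across the message: ezgmezgme
w(22)+e(4): 26≡0 → a
g(6)+z(25): 31≡5 → f
g(6)+g(6): 12 → m
i(8)+m(12): 20 → u
j(9)+e(4): 13 → n
w(22)+z(25): 47≡21 → v
a(0)+g(6): 6 → g
a(0)+m(12): 12 → m
t(19)+e(4): 23 → x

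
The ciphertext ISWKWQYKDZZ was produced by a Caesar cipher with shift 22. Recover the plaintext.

MWAOAUCOHDD

I(8): 8−22=-14≡12 → M
S(18): 18−22=-4≡22 → W
W(22): 22−22=0 → A
K(10): 10−22=-12≡14 → O
W(22): 22−22=0 → A
Q(16): 16−22=-6≡20 → U
Y(24): 24−22=2 → C
K(10): 10−22=-12≡14 → O
D(3): 3−22=-19≡7 → H
Z(25): 25−22=3 → D
Z(25): 25−22=3 → D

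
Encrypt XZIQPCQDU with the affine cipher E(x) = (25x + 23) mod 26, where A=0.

X(23): 25·23+23=598≡0 → A
Z(25): 25·25+23=648≡24 → Y
I(8): 25·8+23=223≡15 → P
Q(16): 25·16+23=423≡7 → H
P(15): 25·15+23=398≡8 → I
C(2): 25·2+23=73≡21 → V
Q(16): 25·16+23=423≡7 → H
D(3): 25·3+23=98≡20 → U
U(20): 25·20+23=523≡3 → D

AYPHIVHUD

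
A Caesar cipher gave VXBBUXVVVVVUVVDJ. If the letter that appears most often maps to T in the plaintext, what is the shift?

2

The most frequent ciphertext letter is V (appears 8 times).
V is position 21; T is position 19.
Shift = 2.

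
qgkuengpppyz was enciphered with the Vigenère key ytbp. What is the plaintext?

Repeat the key across the ciphertext: ytbpytbpytbp
q(16)−y(24): -8≡18 → s
g(6)−t(19): -13≡13 → n
k(10)−b(1): 9 → j
u(20)−p(15): 5 → f
e(4)−y(24): -20≡6 → g
n(13)−t(19): -6≡20 → u
g(6)−b(1): 5 → f
p(15)−p(15): 0 → a
p(15)−y(24): -9≡17 → r
p(15)−t(19): -4≡22 → w
y(24)−b(1): 23 → x
z(25)−p(15): 10 → k

snjfgufarwxk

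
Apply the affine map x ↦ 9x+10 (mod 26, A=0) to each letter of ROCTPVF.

HGCZPRD

R(17): 9·17+10=163≡7 → H
O(14): 9·14+10=136≡6 → G
C(2): 9·2+10=28≡2 → C
T(19): 9·19+10=181≡25 → Z
P(15): 9·15+10=145≡15 → P
V(21): 9·21+10=199≡17 → R
F(5): 9·5+10=55≡3 → D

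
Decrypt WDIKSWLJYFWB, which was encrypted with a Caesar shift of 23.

ZGLNVZOMBIZE

W(22): 22−23=-1≡25 → Z
D(3): 3−23=-20≡6 → G
I(8): 8−23=-15≡11 → L
K(10): 10−23=-13≡13 → N
S(18): 18−23=-5≡21 → V
W(22): 22−23=-1≡25 → Z
L(11): 11−23=-12≡14 → O
J(9): 9−23=-14≡12 → M
Y(24): 24−23=1 → B
F(5): 5−23=-18≡8 → I
W(22): 22−23=-1≡25 → Z
B(1): 1−23=-22≡4 → E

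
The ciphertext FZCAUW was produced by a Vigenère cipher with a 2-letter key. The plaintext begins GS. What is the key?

ZH

Subtract each crib letter from the matching ciphertext letter (mod 26):
F(5)−G(6)=-1≡25 → Z
Z(25)−S(18)=7 → H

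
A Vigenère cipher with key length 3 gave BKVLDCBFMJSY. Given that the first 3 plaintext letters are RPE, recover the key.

Subtract each crib letter from the matching ciphertext letter (mod 26):
B(1)−R(17)=-16≡10 → K
K(10)−P(15)=-5≡21 → V
V(21)−E(4)=17 → R

KVR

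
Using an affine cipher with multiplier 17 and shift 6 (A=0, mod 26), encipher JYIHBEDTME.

DYMVXWFRCW

J(9): 17·9+6=159≡3 → D
Y(24): 17·24+6=414≡24 → Y
I(8): 17·8+6=142≡12 → M
H(7): 17·7+6=125≡21 → V
B(1): 17·1+6=23 → X
E(4): 17·4+6=74≡22 → W
D(3): 17·3+6=57≡5 → F
T(19): 17·19+6=329≡17 → R
M(12): 17·12+6=210≡2 → C
E(4): 17·4+6=74≡22 → W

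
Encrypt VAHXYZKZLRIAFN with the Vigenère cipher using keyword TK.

Repeat the key across the message: TKTKTKTKTKTKTK
V(21)+T(19): 40≡14 → O
A(0)+K(10): 10 → K
H(7)+T(19): 26≡0 → A
X(23)+K(10): 33≡7 → H
Y(24)+T(19): 43≡17 → R
Z(25)+K(10): 35≡9 → J
K(10)+T(19): 29≡3 → D
Z(25)+K(10): 35≡9 → J
L(11)+T(19): 30≡4 → E
R(17)+K(10): 27≡1 → B
I(8)+T(19): 27≡1 → B
A(0)+K(10): 10 → K
F(5)+T(19): 24 → Y
N(13)+K(10): 23 → X

OKAHRJDJEBBKYX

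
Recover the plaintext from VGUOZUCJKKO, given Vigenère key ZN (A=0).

Repeat the key across the ciphertext: ZNZNZNZNZNZ
V(21)−Z(25): -4≡22 → W
G(6)−N(13): -7≡19 → T
U(20)−Z(25): -5≡21 → V
O(14)−N(13): 1 → B
Z(25)−Z(25): 0 → A
U(20)−N(13): 7 → H
C(2)−Z(25): -23≡3 → D
J(9)−N(13): -4≡22 → W
K(10)−Z(25): -15≡11 → L
K(10)−N(13): -3≡23 → X
O(14)−Z(25): -11≡15 → P

WTVBAHDWLXP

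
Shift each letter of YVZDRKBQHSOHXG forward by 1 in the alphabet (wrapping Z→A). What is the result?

ZWAESLCRITPIYH

Y(24): 24+1=25 → Z
V(21): 21+1=22 → W
Z(25): 25+1=26≡0 → A
D(3): 3+1=4 → E
R(17): 17+1=18 → S
K(10): 10+1=11 → L
B(1): 1+1=2 → C
Q(16): 16+1=17 → R
H(7): 7+1=8 → I
S(18): 18+1=19 → T
O(14): 14+1=15 → P
H(7): 7+1=8 → I
X(23): 23+1=24 → Y
G(6): 6+1=7 → H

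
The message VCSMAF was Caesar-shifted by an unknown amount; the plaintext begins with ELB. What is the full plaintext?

ELBVJO

From the crib: V(21)−E(4)=17, so the shift is 17.
Subtract 17 from each ciphertext letter:
V(21): 21−17=4 → E
C(2): 2−17=-15≡11 → L
S(18): 18−17=1 → B
M(12): 12−17=-5≡21 → V
A(0): 0−17=-17≡9 → J
F(5): 5−17=-12≡14 → O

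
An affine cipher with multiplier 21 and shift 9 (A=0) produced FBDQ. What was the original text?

GMWJ

The inverse of 21 mod 26 is 5, since 21·5=105≡1. Apply D(y)=5·(y−9) mod 26:
F(5): 5·(5−9)=-20≡6 → G
B(1): 5·(1−9)=-40≡12 → M
D(3): 5·(3−9)=-30≡22 → W
Q(16): 5·(16−9)=35≡9 → J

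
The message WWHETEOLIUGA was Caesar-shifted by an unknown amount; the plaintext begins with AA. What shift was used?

22

From the crib: W(22)−A(0)=22, so the shift is 22.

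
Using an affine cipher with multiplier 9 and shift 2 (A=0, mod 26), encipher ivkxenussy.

i(8): 9·8+2=74≡22 → w
v(21): 9·21+2=191≡9 → j
k(10): 9·10+2=92≡14 → o
x(23): 9·23+2=209≡1 → b
e(4): 9·4+2=38≡12 → m
n(13): 9·13+2=119≡15 → p
u(20): 9·20+2=182≡0 → a
s(18): 9·18+2=164≡8 → i
s(18): 9·18+2=164≡8 → i
y(24): 9·24+2=218≡10 → k

wjobmpaiik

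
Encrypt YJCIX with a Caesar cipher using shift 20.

Y(24): 24+20=44≡18 → S
J(9): 9+20=29≡3 → D
C(2): 2+20=22 → W
I(8): 8+20=28≡2 → C
X(23): 23+20=43≡17 → R

SDWCR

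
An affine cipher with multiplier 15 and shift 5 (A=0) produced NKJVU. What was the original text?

EJCIB

The inverse of 15 mod 26 is 7, since 15·7=105≡1. Apply D(y)=7·(y−5) mod 26:
N(13): 7·(13−5)=56≡4 → E
K(10): 7·(10−5)=35≡9 → J
J(9): 7·(9−5)=28≡2 → C
V(21): 7·(21−5)=112≡8 → I
U(20): 7·(20−5)=105≡1 → B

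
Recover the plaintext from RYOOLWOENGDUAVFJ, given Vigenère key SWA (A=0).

ZCOWPWWINOHUIZFR

Repeat the key across the ciphertext: SWASWASWASWASWAS
R(17)−S(18): -1≡25 → Z
Y(24)−W(22): 2 → C
O(14)−A(0): 14 → O
O(14)−S(18): -4≡22 → W
L(11)−W(22): -11≡15 → P
W(22)−A(0): 22 → W
O(14)−S(18): -4≡22 → W
E(4)−W(22): -18≡8 → I
N(13)−A(0): 13 → N
G(6)−S(18): -12≡14 → O
D(3)−W(22): -19≡7 → H
U(20)−A(0): 20 → U
A(0)−S(18): -18≡8 → I
V(21)−W(22): -1≡25 → Z
F(5)−A(0): 5 → F
J(9)−S(18): -9≡17 → R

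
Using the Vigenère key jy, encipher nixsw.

Repeat the key across the message: jyjyj
n(13)+j(9): 22 → w
i(8)+y(24): 32≡6 → g
x(23)+j(9): 32≡6 → g
s(18)+y(24): 42≡16 → q
w(22)+j(9): 31≡5 → f

wggqf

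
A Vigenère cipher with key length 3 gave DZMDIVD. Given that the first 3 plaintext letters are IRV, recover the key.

VIR

Subtract each crib letter from the matching ciphertext letter (mod 26):
D(3)−I(8)=-5≡21 → V
Z(25)−R(17)=8 → I
M(12)−V(21)=-9≡17 → R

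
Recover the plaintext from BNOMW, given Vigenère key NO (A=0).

OZBYJ

Repeat the key across the ciphertext: NONON
B(1)−N(13): -12≡14 → O
N(13)−O(14): -1≡25 → Z
O(14)−N(13): 1 → B
M(12)−O(14): -2≡24 → Y
W(22)−N(13): 9 → J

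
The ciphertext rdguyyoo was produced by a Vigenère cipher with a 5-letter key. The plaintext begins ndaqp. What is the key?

Subtract each crib letter from the matching ciphertext letter (mod 26):
r(17)−n(13)=4 → e
d(3)−d(3)=0 → a
g(6)−a(0)=6 → g
u(20)−q(16)=4 → e
y(24)−p(15)=9 → j

eagej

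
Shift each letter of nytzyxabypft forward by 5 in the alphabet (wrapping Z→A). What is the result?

sdyedcfgduky

n(13): 13+5=18 → s
y(24): 24+5=29≡3 → d
t(19): 19+5=24 → y
z(25): 25+5=30≡4 → e
y(24): 24+5=29≡3 → d
x(23): 23+5=28≡2 → c
a(0): 0+5=5 → f
b(1): 1+5=6 → g
y(24): 24+5=29≡3 → d
p(15): 15+5=20 → u
f(5): 5+5=10 → k
t(19): 19+5=24 → y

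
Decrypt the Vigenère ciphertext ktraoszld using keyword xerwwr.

Repeat the key across the ciphertext: xerwwrxer
k(10)−x(23): -13≡13 → n
t(19)−e(4): 15 → p
r(17)−r(17): 0 → a
a(0)−w(22): -22≡4 → e
o(14)−w(22): -8≡18 → s
s(18)−r(17): 1 → b
z(25)−x(23): 2 → c
l(11)−e(4): 7 → h
d(3)−r(17): -14≡12 → m

npaesbchm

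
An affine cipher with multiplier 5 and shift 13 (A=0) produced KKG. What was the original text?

The inverse of 5 mod 26 is 21, since 5·21=105≡1. Apply D(y)=21·(y−13) mod 26:
K(10): 21·(10−13)=-63≡15 → P
K(10): 21·(10−13)=-63≡15 → P
G(6): 21·(6−13)=-147≡9 → J

PPJ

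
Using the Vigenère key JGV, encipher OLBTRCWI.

Repeat the key across the message: JGVJGVJG
O(14)+J(9): 23 → X
L(11)+G(6): 17 → R
B(1)+V(21): 22 → W
T(19)+J(9): 28≡2 → C
R(17)+G(6): 23 → X
C(2)+V(21): 23 → X
W(22)+J(9): 31≡5 → F
I(8)+G(6): 14 → O

XRWCXXFO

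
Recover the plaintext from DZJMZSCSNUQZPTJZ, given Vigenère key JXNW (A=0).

UCWQQVPWEXDDGWWD

Repeat the key across the ciphertext: JXNWJXNWJXNWJXNW
D(3)−J(9): -6≡20 → U
Z(25)−X(23): 2 → C
J(9)−N(13): -4≡22 → W
M(12)−W(22): -10≡16 → Q
Z(25)−J(9): 16 → Q
S(18)−X(23): -5≡21 → V
C(2)−N(13): -11≡15 → P
S(18)−W(22): -4≡22 → W
N(13)−J(9): 4 → E
U(20)−X(23): -3≡23 → X
Q(16)−N(13): 3 → D
Z(25)−W(22): 3 → D
P(15)−J(9): 6 → G
T(19)−X(23): -4≡22 → W
J(9)−N(13): -4≡22 → W
Z(25)−W(22): 3 → D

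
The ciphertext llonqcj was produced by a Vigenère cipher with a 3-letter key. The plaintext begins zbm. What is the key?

mkc

Subtract each crib letter from the matching ciphertext letter (mod 26):
l(11)−z(25)=-14≡12 → m
l(11)−b(1)=10 → k
o(14)−m(12)=2 → c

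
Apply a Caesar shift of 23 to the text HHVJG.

H(7): 7+23=30≡4 → E
H(7): 7+23=30≡4 → E
V(21): 21+23=44≡18 → S
J(9): 9+23=32≡6 → G
G(6): 6+23=29≡3 → D

EESGD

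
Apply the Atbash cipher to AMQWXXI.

A(0) → Z(25)
M(12) → N(13)
Q(16) → J(9)
W(22) → D(3)
X(23) → C(2)
X(23) → C(2)
I(8) → R(17)

ZNJDCCR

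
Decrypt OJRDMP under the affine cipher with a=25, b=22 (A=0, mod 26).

INFTKH

The inverse of 25 mod 26 is 25, since 25·25=625≡1. Apply D(y)=25·(y−22) mod 26:
O(14): 25·(14−22)=-200≡8 → I
J(9): 25·(9−22)=-325≡13 → N
R(17): 25·(17−22)=-125≡5 → F
D(3): 25·(3−22)=-475≡19 → T
M(12): 25·(12−22)=-250≡10 → K
P(15): 25·(15−22)=-175≡7 → H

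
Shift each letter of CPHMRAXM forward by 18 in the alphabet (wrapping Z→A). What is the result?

C(2): 2+18=20 → U
P(15): 15+18=33≡7 → H
H(7): 7+18=25 → Z
M(12): 12+18=30≡4 → E
R(17): 17+18=35≡9 → J
A(0): 0+18=18 → S
X(23): 23+18=41≡15 → P
M(12): 12+18=30≡4 → E

UHZEJSPE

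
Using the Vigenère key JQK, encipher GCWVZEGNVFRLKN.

PSGEPOPDFOHVTD

Repeat the key across the message: JQKJQKJQKJQKJQ
G(6)+J(9): 15 → P
C(2)+Q(16): 18 → S
W(22)+K(10): 32≡6 → G
V(21)+J(9): 30≡4 → E
Z(25)+Q(16): 41≡15 → P
E(4)+K(10): 14 → O
G(6)+J(9): 15 → P
N(13)+Q(16): 29≡3 → D
V(21)+K(10): 31≡5 → F
F(5)+J(9): 14 → O
R(17)+Q(16): 33≡7 → H
L(11)+K(10): 21 → V
K(10)+J(9): 19 → T
N(13)+Q(16): 29≡3 → D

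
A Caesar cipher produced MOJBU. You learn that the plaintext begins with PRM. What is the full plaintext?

PRMEX

From the crib: M(12)−P(15)=-3≡23, so the shift is 23.
Subtract 23 from each ciphertext letter:
M(12): 12−23=-11≡15 → P
O(14): 14−23=-9≡17 → R
J(9): 9−23=-14≡12 → M
B(1): 1−23=-22≡4 → E
U(20): 20−23=-3≡23 → X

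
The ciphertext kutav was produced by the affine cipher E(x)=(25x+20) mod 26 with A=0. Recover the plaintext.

The inverse of 25 mod 26 is 25, since 25·25=625≡1. Apply D(y)=25·(y−20) mod 26:
k(10): 25·(10−20)=-250≡10 → k
u(20): 25·(20−20)=0 → a
t(19): 25·(19−20)=-25≡1 → b
a(0): 25·(0−20)=-500≡20 → u
v(21): 25·(21−20)=25 → z

kabuz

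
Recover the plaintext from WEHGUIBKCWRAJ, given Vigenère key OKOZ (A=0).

Repeat the key across the ciphertext: OKOZOKOZOKOZO
W(22)−O(14): 8 → I
E(4)−K(10): -6≡20 → U
H(7)−O(14): -7≡19 → T
G(6)−Z(25): -19≡7 → H
U(20)−O(14): 6 → G
I(8)−K(10): -2≡24 → Y
B(1)−O(14): -13≡13 → N
K(10)−Z(25): -15≡11 → L
C(2)−O(14): -12≡14 → O
W(22)−K(10): 12 → M
R(17)−O(14): 3 → D
A(0)−Z(25): -25≡1 → B
J(9)−O(14): -5≡21 → V

IUTHGYNLOMDBV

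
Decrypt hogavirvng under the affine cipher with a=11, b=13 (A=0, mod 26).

qtxnwjywax

The inverse of 11 mod 26 is 19, since 11·19=209≡1. Apply D(y)=19·(y−13) mod 26:
h(7): 19·(7−13)=-114≡16 → q
o(14): 19·(14−13)=19 → t
g(6): 19·(6−13)=-133≡23 → x
a(0): 19·(0−13)=-247≡13 → n
v(21): 19·(21−13)=152≡22 → w
i(8): 19·(8−13)=-95≡9 → j
r(17): 19·(17−13)=76≡24 → y
v(21): 19·(21−13)=152≡22 → w
n(13): 19·(13−13)=0 → a
g(6): 19·(6−13)=-133≡23 → x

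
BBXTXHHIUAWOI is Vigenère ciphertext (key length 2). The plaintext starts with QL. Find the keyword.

LQ

Subtract each crib letter from the matching ciphertext letter (mod 26):
B(1)−Q(16)=-15≡11 → L
B(1)−L(11)=-10≡16 → Q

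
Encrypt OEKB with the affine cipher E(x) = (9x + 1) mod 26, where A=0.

O(14): 9·14+1=127≡23 → X
E(4): 9·4+1=37≡11 → L
K(10): 9·10+1=91≡13 → N
B(1): 9·1+1=10 → K

XLNK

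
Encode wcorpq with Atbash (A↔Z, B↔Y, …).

dxlikj

w(22) → d(3)
c(2) → x(23)
o(14) → l(11)
r(17) → i(8)
p(15) → k(10)
q(16) → j(9)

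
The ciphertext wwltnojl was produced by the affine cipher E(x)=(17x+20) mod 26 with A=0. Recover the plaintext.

The inverse of 17 mod 26 is 23, since 17·23=391≡1. Apply D(y)=23·(y−20) mod 26:
w(22): 23·(22−20)=46≡20 → u
w(22): 23·(22−20)=46≡20 → u
l(11): 23·(11−20)=-207≡1 → b
t(19): 23·(19−20)=-23≡3 → d
n(13): 23·(13−20)=-161≡21 → v
o(14): 23·(14−20)=-138≡18 → s
j(9): 23·(9−20)=-253≡7 → h
l(11): 23·(11−20)=-207≡1 → b

uubdvshb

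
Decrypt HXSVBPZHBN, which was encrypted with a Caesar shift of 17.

H(7): 7−17=-10≡16 → Q
X(23): 23−17=6 → G
S(18): 18−17=1 → B
V(21): 21−17=4 → E
B(1): 1−17=-16≡10 → K
P(15): 15−17=-2≡24 → Y
Z(25): 25−17=8 → I
H(7): 7−17=-10≡16 → Q
B(1): 1−17=-16≡10 → K
N(13): 13−17=-4≡22 → W

QGBEKYIQKW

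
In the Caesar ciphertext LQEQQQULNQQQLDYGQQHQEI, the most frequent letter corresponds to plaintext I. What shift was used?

The most frequent ciphertext letter is Q (appears 10 times).
Q is position 16; I is position 8.
Shift = 8.

8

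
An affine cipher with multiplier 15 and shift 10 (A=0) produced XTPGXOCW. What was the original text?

NLJYNCWG

The inverse of 15 mod 26 is 7, since 15·7=105≡1. Apply D(y)=7·(y−10) mod 26:
X(23): 7·(23−10)=91≡13 → N
T(19): 7·(19−10)=63≡11 → L
P(15): 7·(15−10)=35≡9 → J
G(6): 7·(6−10)=-28≡24 → Y
X(23): 7·(23−10)=91≡13 → N
O(14): 7·(14−10)=28≡2 → C
C(2): 7·(2−10)=-56≡22 → W
W(22): 7·(22−10)=84≡6 → G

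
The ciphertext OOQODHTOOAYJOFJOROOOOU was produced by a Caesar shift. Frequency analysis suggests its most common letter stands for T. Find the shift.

The most frequent ciphertext letter is O (appears 11 times).
O is position 14; T is position 19.
Shift = -5≡21.

21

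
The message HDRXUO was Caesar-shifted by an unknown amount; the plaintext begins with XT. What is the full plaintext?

XTHNKE

From the crib: H(7)−X(23)=-16≡10, so the shift is 10.
Subtract 10 from each ciphertext letter:
H(7): 7−10=-3≡23 → X
D(3): 3−10=-7≡19 → T
R(17): 17−10=7 → H
X(23): 23−10=13 → N
U(20): 20−10=10 → K
O(14): 14−10=4 → E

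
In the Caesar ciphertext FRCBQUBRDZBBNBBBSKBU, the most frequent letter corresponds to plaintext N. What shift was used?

The most frequent ciphertext letter is B (appears 8 times).
B is position 1; N is position 13.
Shift = -12≡14.

14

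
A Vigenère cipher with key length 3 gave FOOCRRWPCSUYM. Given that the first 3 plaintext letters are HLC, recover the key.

Subtract each crib letter from the matching ciphertext letter (mod 26):
F(5)−H(7)=-2≡24 → Y
O(14)−L(11)=3 → D
O(14)−C(2)=12 → M

YDM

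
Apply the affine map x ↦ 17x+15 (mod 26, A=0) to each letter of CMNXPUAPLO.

C(2): 17·2+15=49≡23 → X
M(12): 17·12+15=219≡11 → L
N(13): 17·13+15=236≡2 → C
X(23): 17·23+15=406≡16 → Q
P(15): 17·15+15=270≡10 → K
U(20): 17·20+15=355≡17 → R
A(0): 17·0+15=15 → P
P(15): 17·15+15=270≡10 → K
L(11): 17·11+15=202≡20 → U
O(14): 17·14+15=253≡19 → T

XLCQKRPKUT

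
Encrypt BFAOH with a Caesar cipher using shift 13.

B(1): 1+13=14 → O
F(5): 5+13=18 → S
A(0): 0+13=13 → N
O(14): 14+13=27≡1 → B
H(7): 7+13=20 → U

OSNBU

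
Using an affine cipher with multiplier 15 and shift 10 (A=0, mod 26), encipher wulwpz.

w(22): 15·22+10=340≡2 → c
u(20): 15·20+10=310≡24 → y
l(11): 15·11+10=175≡19 → t
w(22): 15·22+10=340≡2 → c
p(15): 15·15+10=235≡1 → b
z(25): 15·25+10=385≡21 → v

cytcbv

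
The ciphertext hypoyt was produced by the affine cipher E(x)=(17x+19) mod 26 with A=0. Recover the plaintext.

klmpla

The inverse of 17 mod 26 is 23, since 17·23=391≡1. Apply D(y)=23·(y−19) mod 26:
h(7): 23·(7−19)=-276≡10 → k
y(24): 23·(24−19)=115≡11 → l
p(15): 23·(15−19)=-92≡12 → m
o(14): 23·(14−19)=-115≡15 → p
y(24): 23·(24−19)=115≡11 → l
t(19): 23·(19−19)=0 → a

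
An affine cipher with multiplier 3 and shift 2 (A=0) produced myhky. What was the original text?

mqtuq

The inverse of 3 mod 26 is 9, since 3·9=27≡1. Apply D(y)=9·(y−2) mod 26:
m(12): 9·(12−2)=90≡12 → m
y(24): 9·(24−2)=198≡16 → q
h(7): 9·(7−2)=45≡19 → t
k(10): 9·(10−2)=72≡20 → u
y(24): 9·(24−2)=198≡16 → q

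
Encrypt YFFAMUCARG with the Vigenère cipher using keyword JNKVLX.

Repeat the key across the message: JNKVLXJNKV
Y(24)+J(9): 33≡7 → H
F(5)+N(13): 18 → S
F(5)+K(10): 15 → P
A(0)+V(21): 21 → V
M(12)+L(11): 23 → X
U(20)+X(23): 43≡17 → R
C(2)+J(9): 11 → L
A(0)+N(13): 13 → N
R(17)+K(10): 27≡1 → B
G(6)+V(21): 27≡1 → B

HSPVXRLNBB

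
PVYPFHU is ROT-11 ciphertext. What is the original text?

EKNEUWJ

P(15): 15−11=4 → E
V(21): 21−11=10 → K
Y(24): 24−11=13 → N
P(15): 15−11=4 → E
F(5): 5−11=-6≡20 → U
H(7): 7−11=-4≡22 → W
U(20): 20−11=9 → J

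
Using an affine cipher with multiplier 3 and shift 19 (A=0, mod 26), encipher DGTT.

CLYY

D(3): 3·3+19=28≡2 → C
G(6): 3·6+19=37≡11 → L
T(19): 3·19+19=76≡24 → Y
T(19): 3·19+19=76≡24 → Y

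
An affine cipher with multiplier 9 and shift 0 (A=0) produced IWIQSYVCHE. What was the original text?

YOYWCULGVM

The inverse of 9 mod 26 is 3, since 9·3=27≡1. Apply D(y)=3·(y−0) mod 26:
I(8): 3·(8−0)=24 → Y
W(22): 3·(22−0)=66≡14 → O
I(8): 3·(8−0)=24 → Y
Q(16): 3·(16−0)=48≡22 → W
S(18): 3·(18−0)=54≡2 → C
Y(24): 3·(24−0)=72≡20 → U
V(21): 3·(21−0)=63≡11 → L
C(2): 3·(2−0)=6 → G
H(7): 3·(7−0)=21 → V
E(4): 3·(4−0)=12 → M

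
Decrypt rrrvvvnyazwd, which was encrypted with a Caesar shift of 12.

fffjjjbmonkr

r(17): 17−12=5 → f
r(17): 17−12=5 → f
r(17): 17−12=5 → f
v(21): 21−12=9 → j
v(21): 21−12=9 → j
v(21): 21−12=9 → j
n(13): 13−12=1 → b
y(24): 24−12=12 → m
a(0): 0−12=-12≡14 → o
z(25): 25−12=13 → n
w(22): 22−12=10 → k
d(3): 3−12=-9≡17 → r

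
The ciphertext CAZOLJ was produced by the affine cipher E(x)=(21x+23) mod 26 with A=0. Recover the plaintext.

The inverse of 21 mod 26 is 5, since 21·5=105≡1. Apply D(y)=5·(y−23) mod 26:
C(2): 5·(2−23)=-105≡25 → Z
A(0): 5·(0−23)=-115≡15 → P
Z(25): 5·(25−23)=10 → K
O(14): 5·(14−23)=-45≡7 → H
L(11): 5·(11−23)=-60≡18 → S
J(9): 5·(9−23)=-70≡8 → I

ZPKHSI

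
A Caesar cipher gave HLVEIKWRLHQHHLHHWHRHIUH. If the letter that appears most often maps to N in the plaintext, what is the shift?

The most frequent ciphertext letter is H (appears 9 times).
H is position 7; N is position 13.
Shift = -6≡20.

20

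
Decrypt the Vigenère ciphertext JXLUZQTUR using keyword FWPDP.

EBWRKLXFO

Repeat the key across the ciphertext: FWPDPFWPD
J(9)−F(5): 4 → E
X(23)−W(22): 1 → B
L(11)−P(15): -4≡22 → W
U(20)−D(3): 17 → R
Z(25)−P(15): 10 → K
Q(16)−F(5): 11 → L
T(19)−W(22): -3≡23 → X
U(20)−P(15): 5 → F
R(17)−D(3): 14 → O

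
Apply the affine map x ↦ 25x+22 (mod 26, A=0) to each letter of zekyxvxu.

z(25): 25·25+22=647≡23 → x
e(4): 25·4+22=122≡18 → s
k(10): 25·10+22=272≡12 → m
y(24): 25·24+22=622≡24 → y
x(23): 25·23+22=597≡25 → z
v(21): 25·21+22=547≡1 → b
x(23): 25·23+22=597≡25 → z
u(20): 25·20+22=522≡2 → c

xsmyzbzc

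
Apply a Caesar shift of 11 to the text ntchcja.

yensnul

n(13): 13+11=24 → y
t(19): 19+11=30≡4 → e
c(2): 2+11=13 → n
h(7): 7+11=18 → s
c(2): 2+11=13 → n
j(9): 9+11=20 → u
a(0): 0+11=11 → l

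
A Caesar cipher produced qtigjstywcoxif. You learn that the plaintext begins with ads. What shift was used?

From the crib: q(16)−a(0)=16, so the shift is 16.

16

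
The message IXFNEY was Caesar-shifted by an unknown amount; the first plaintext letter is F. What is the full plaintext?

From the crib: I(8)−F(5)=3, so the shift is 3.
Subtract 3 from each ciphertext letter:
I(8): 8−3=5 → F
X(23): 23−3=20 → U
F(5): 5−3=2 → C
N(13): 13−3=10 → K
E(4): 4−3=1 → B
Y(24): 24−3=21 → V

FUCKBV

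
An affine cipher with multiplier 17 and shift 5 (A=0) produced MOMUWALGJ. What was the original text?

The inverse of 17 mod 26 is 23, since 17·23=391≡1. Apply D(y)=23·(y−5) mod 26:
M(12): 23·(12−5)=161≡5 → F
O(14): 23·(14−5)=207≡25 → Z
M(12): 23·(12−5)=161≡5 → F
U(20): 23·(20−5)=345≡7 → H
W(22): 23·(22−5)=391≡1 → B
A(0): 23·(0−5)=-115≡15 → P
L(11): 23·(11−5)=138≡8 → I
G(6): 23·(6−5)=23 → X
J(9): 23·(9−5)=92≡14 → O

FZFHBPIXO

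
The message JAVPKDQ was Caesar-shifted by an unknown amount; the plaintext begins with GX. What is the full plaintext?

From the crib: J(9)−G(6)=3, so the shift is 3.
Subtract 3 from each ciphertext letter:
J(9): 9−3=6 → G
A(0): 0−3=-3≡23 → X
V(21): 21−3=18 → S
P(15): 15−3=12 → M
K(10): 10−3=7 → H
D(3): 3−3=0 → A
Q(16): 16−3=13 → N

GXSMHAN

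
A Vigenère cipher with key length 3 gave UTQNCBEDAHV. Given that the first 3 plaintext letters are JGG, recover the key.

LNK

Subtract each crib letter from the matching ciphertext letter (mod 26):
U(20)−J(9)=11 → L
T(19)−G(6)=13 → N
Q(16)−G(6)=10 → K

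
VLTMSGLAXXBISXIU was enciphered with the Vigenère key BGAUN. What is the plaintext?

UFTSFFFADKACSDVT

Repeat the key across the ciphertext: BGAUNBGAUNBGAUNB
V(21)−B(1): 20 → U
L(11)−G(6): 5 → F
T(19)−A(0): 19 → T
M(12)−U(20): -8≡18 → S
S(18)−N(13): 5 → F
G(6)−B(1): 5 → F
L(11)−G(6): 5 → F
A(0)−A(0): 0 → A
X(23)−U(20): 3 → D
X(23)−N(13): 10 → K
B(1)−B(1): 0 → A
I(8)−G(6): 2 → C
S(18)−A(0): 18 → S
X(23)−U(20): 3 → D
I(8)−N(13): -5≡21 → V
U(20)−B(1): 19 → T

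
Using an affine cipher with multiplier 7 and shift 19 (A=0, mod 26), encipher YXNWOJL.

FYGRNES

Y(24): 7·24+19=187≡5 → F
X(23): 7·23+19=180≡24 → Y
N(13): 7·13+19=110≡6 → G
W(22): 7·22+19=173≡17 → R
O(14): 7·14+19=117≡13 → N
J(9): 7·9+19=82≡4 → E
L(11): 7·11+19=96≡18 → S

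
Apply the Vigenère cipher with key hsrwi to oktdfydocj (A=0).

vckznfvfyr

Repeat the key across the message: hsrwihsrwi
o(14)+h(7): 21 → v
k(10)+s(18): 28≡2 → c
t(19)+r(17): 36≡10 → k
d(3)+w(22): 25 → z
f(5)+i(8): 13 → n
y(24)+h(7): 31≡5 → f
d(3)+s(18): 21 → v
o(14)+r(17): 31≡5 → f
c(2)+w(22): 24 → y
j(9)+i(8): 17 → r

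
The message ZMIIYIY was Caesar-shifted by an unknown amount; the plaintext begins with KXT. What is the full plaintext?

KXTTJTJ

From the crib: Z(25)−K(10)=15, so the shift is 15.
Subtract 15 from each ciphertext letter:
Z(25): 25−15=10 → K
M(12): 12−15=-3≡23 → X
I(8): 8−15=-7≡19 → T
I(8): 8−15=-7≡19 → T
Y(24): 24−15=9 → J
I(8): 8−15=-7≡19 → T
Y(24): 24−15=9 → J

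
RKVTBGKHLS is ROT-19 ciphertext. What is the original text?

YRCAINROSZ

R(17): 17−19=-2≡24 → Y
K(10): 10−19=-9≡17 → R
V(21): 21−19=2 → C
T(19): 19−19=0 → A
B(1): 1−19=-18≡8 → I
G(6): 6−19=-13≡13 → N
K(10): 10−19=-9≡17 → R
H(7): 7−19=-12≡14 → O
L(11): 11−19=-8≡18 → S
S(18): 18−19=-1≡25 → Z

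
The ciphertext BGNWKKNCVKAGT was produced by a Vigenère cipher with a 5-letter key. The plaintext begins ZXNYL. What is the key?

CJAYZ

Subtract each crib letter from the matching ciphertext letter (mod 26):
B(1)−Z(25)=-24≡2 → C
G(6)−X(23)=-17≡9 → J
N(13)−N(13)=0 → A
W(22)−Y(24)=-2≡24 → Y
K(10)−L(11)=-1≡25 → Z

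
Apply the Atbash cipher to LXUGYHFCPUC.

L(11) → O(14)
X(23) → C(2)
U(20) → F(5)
G(6) → T(19)
Y(24) → B(1)
H(7) → S(18)
F(5) → U(20)
C(2) → X(23)
P(15) → K(10)
U(20) → F(5)
C(2) → X(23)

OCFTBSUXKFX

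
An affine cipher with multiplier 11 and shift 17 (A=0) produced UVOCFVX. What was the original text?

FYVBGYK

The inverse of 11 mod 26 is 19, since 11·19=209≡1. Apply D(y)=19·(y−17) mod 26:
U(20): 19·(20−17)=57≡5 → F
V(21): 19·(21−17)=76≡24 → Y
O(14): 19·(14−17)=-57≡21 → V
C(2): 19·(2−17)=-285≡1 → B
F(5): 19·(5−17)=-228≡6 → G
V(21): 19·(21−17)=76≡24 → Y
X(23): 19·(23−17)=114≡10 → K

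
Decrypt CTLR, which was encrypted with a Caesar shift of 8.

C(2): 2−8=-6≡20 → U
T(19): 19−8=11 → L
L(11): 11−8=3 → D
R(17): 17−8=9 → J

ULDJ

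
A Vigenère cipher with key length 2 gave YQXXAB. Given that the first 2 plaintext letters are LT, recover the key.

Subtract each crib letter from the matching ciphertext letter (mod 26):
Y(24)−L(11)=13 → N
Q(16)−T(19)=-3≡23 → X

NX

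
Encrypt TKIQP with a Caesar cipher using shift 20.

NECKJ

T(19): 19+20=39≡13 → N
K(10): 10+20=30≡4 → E
I(8): 8+20=28≡2 → C
Q(16): 16+20=36≡10 → K
P(15): 15+20=35≡9 → J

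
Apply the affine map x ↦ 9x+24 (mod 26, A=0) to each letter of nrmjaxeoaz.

n(13): 9·13+24=141≡11 → l
r(17): 9·17+24=177≡21 → v
m(12): 9·12+24=132≡2 → c
j(9): 9·9+24=105≡1 → b
a(0): 9·0+24=24 → y
x(23): 9·23+24=231≡23 → x
e(4): 9·4+24=60≡8 → i
o(14): 9·14+24=150≡20 → u
a(0): 9·0+24=24 → y
z(25): 9·25+24=249≡15 → p

lvcbyxiuyp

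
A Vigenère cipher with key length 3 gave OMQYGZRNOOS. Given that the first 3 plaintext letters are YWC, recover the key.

Subtract each crib letter from the matching ciphertext letter (mod 26):
O(14)−Y(24)=-10≡16 → Q
M(12)−W(22)=-10≡16 → Q
Q(16)−C(2)=14 → O

QQO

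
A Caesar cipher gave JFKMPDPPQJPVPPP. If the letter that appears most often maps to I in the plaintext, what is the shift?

7

The most frequent ciphertext letter is P (appears 7 times).
P is position 15; I is position 8.
Shift = 7.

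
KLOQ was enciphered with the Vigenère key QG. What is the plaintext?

UFYK

Repeat the key across the ciphertext: QGQG
K(10)−Q(16): -6≡20 → U
L(11)−G(6): 5 → F
O(14)−Q(16): -2≡24 → Y
Q(16)−G(6): 10 → K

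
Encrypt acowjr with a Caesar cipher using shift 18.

sugobj

a(0): 0+18=18 → s
c(2): 2+18=20 → u
o(14): 14+18=32≡6 → g
w(22): 22+18=40≡14 → o
j(9): 9+18=27≡1 → b
r(17): 17+18=35≡9 → j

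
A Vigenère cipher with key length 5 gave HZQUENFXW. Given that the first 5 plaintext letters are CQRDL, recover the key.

Subtract each crib letter from the matching ciphertext letter (mod 26):
H(7)−C(2)=5 → F
Z(25)−Q(16)=9 → J
Q(16)−R(17)=-1≡25 → Z
U(20)−D(3)=17 → R
E(4)−L(11)=-7≡19 → T

FJZRT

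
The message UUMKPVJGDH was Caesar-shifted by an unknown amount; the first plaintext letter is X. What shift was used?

From the crib: U(20)−X(23)=-3≡23, so the shift is 23.

23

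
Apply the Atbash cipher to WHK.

DSP

W(22) → D(3)
H(7) → S(18)
K(10) → P(15)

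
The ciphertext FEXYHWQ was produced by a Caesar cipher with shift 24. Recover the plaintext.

F(5): 5−24=-19≡7 → H
E(4): 4−24=-20≡6 → G
X(23): 23−24=-1≡25 → Z
Y(24): 24−24=0 → A
H(7): 7−24=-17≡9 → J
W(22): 22−24=-2≡24 → Y
Q(16): 16−24=-8≡18 → S

HGZAJYS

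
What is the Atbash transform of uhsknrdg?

u(20) → f(5)
h(7) → s(18)
s(18) → h(7)
k(10) → p(15)
n(13) → m(12)
r(17) → i(8)
d(3) → w(22)
g(6) → t(19)

fshpmiwt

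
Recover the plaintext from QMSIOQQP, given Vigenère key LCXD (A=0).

FKVFDOTM

Repeat the key across the ciphertext: LCXDLCXD
Q(16)−L(11): 5 → F
M(12)−C(2): 10 → K
S(18)−X(23): -5≡21 → V
I(8)−D(3): 5 → F
O(14)−L(11): 3 → D
Q(16)−C(2): 14 → O
Q(16)−X(23): -7≡19 → T
P(15)−D(3): 12 → M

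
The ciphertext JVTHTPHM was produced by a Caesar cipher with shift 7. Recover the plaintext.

J(9): 9−7=2 → C
V(21): 21−7=14 → O
T(19): 19−7=12 → M
H(7): 7−7=0 → A
T(19): 19−7=12 → M
P(15): 15−7=8 → I
H(7): 7−7=0 → A
M(12): 12−7=5 → F

COMAMIAF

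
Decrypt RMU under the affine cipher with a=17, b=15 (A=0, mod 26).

UJL

The inverse of 17 mod 26 is 23, since 17·23=391≡1. Apply D(y)=23·(y−15) mod 26:
R(17): 23·(17−15)=46≡20 → U
M(12): 23·(12−15)=-69≡9 → J
U(20): 23·(20−15)=115≡11 → L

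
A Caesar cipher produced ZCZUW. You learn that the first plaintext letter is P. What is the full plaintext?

PSPKM

From the crib: Z(25)−P(15)=10, so the shift is 10.
Subtract 10 from each ciphertext letter:
Z(25): 25−10=15 → P
C(2): 2−10=-8≡18 → S
Z(25): 25−10=15 → P
U(20): 20−10=10 → K
W(22): 22−10=12 → M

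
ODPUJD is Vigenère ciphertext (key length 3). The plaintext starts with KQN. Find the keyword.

ENC

Subtract each crib letter from the matching ciphertext letter (mod 26):
O(14)−K(10)=4 → E
D(3)−Q(16)=-13≡13 → N
P(15)−N(13)=2 → C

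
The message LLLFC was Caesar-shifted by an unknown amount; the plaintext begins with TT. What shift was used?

18

From the crib: L(11)−T(19)=-8≡18, so the shift is 18.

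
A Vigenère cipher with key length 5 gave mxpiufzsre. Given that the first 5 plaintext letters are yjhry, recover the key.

ooirw

Subtract each crib letter from the matching ciphertext letter (mod 26):
m(12)−y(24)=-12≡14 → o
x(23)−j(9)=14 → o
p(15)−h(7)=8 → i
i(8)−r(17)=-9≡17 → r
u(20)−y(24)=-4≡22 → w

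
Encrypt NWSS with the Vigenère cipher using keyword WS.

Repeat the key across the message: WSWS
N(13)+W(22): 35≡9 → J
W(22)+S(18): 40≡14 → O
S(18)+W(22): 40≡14 → O
S(18)+S(18): 36≡10 → K

JOOK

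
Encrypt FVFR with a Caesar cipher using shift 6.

F(5): 5+6=11 → L
V(21): 21+6=27≡1 → B
F(5): 5+6=11 → L
R(17): 17+6=23 → X

LBLX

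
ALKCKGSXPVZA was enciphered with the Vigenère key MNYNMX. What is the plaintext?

Repeat the key across the ciphertext: MNYNMXMNYNMX
A(0)−M(12): -12≡14 → O
L(11)−N(13): -2≡24 → Y
K(10)−Y(24): -14≡12 → M
C(2)−N(13): -11≡15 → P
K(10)−M(12): -2≡24 → Y
G(6)−X(23): -17≡9 → J
S(18)−M(12): 6 → G
X(23)−N(13): 10 → K
P(15)−Y(24): -9≡17 → R
V(21)−N(13): 8 → I
Z(25)−M(12): 13 → N
A(0)−X(23): -23≡3 → D

OYMPYJGKRIND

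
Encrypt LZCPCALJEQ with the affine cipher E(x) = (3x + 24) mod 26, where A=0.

FVEREYFZKU

L(11): 3·11+24=57≡5 → F
Z(25): 3·25+24=99≡21 → V
C(2): 3·2+24=30≡4 → E
P(15): 3·15+24=69≡17 → R
C(2): 3·2+24=30≡4 → E
A(0): 3·0+24=24 → Y
L(11): 3·11+24=57≡5 → F
J(9): 3·9+24=51≡25 → Z
E(4): 3·4+24=36≡10 → K
Q(16): 3·16+24=72≡20 → U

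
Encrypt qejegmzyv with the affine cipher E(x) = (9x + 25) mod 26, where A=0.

q(16): 9·16+25=169≡13 → n
e(4): 9·4+25=61≡9 → j
j(9): 9·9+25=106≡2 → c
e(4): 9·4+25=61≡9 → j
g(6): 9·6+25=79≡1 → b
m(12): 9·12+25=133≡3 → d
z(25): 9·25+25=250≡16 → q
y(24): 9·24+25=241≡7 → h
v(21): 9·21+25=214≡6 → g

njcjbdqhg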